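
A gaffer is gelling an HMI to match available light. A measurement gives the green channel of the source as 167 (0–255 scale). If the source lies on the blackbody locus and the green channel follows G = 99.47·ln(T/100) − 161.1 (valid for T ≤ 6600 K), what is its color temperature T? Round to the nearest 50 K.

2700 K

ln t = (167 + 161.1) / 99.47 = 3.2985.
t = e^3.2985 = 27.072.
T = 100·t = 2707 K → 2700 K to the nearest 50 K.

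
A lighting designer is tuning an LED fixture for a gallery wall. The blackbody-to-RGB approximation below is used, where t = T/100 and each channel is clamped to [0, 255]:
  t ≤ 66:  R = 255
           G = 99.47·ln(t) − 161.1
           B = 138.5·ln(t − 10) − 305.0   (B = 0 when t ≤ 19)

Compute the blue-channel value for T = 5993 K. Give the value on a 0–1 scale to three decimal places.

0.928

t = 5993/100 = 59.93; the t ≤ 66 branch applies.
B = 138.5·ln(59.93 − 10) − 305.0 = 138.5·ln 49.93 − 305.0 = 138.5·3.9106 − 305.0 = 236.621.
On a 0–1 scale: 236.621/255 = 0.9279 → 0.928.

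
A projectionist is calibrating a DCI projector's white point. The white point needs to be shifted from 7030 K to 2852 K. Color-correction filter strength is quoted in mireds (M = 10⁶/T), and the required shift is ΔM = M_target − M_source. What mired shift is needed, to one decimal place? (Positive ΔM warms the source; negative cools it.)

M_source = 10⁶/7030 = 142.248; M_target = 10⁶/2852 = 350.631.
ΔM = 350.631 − 142.248 = 208.384 → +208.4 mireds, a warming shift.

+208.4 mireds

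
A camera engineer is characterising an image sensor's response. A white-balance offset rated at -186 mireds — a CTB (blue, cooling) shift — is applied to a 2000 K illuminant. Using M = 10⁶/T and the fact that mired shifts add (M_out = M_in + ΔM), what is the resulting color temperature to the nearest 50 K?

3200 K

M_in = 10⁶/2000 = 500.00 mireds.
M_out = 500.00 + (-186) = 314.00 mireds.
T_out = 10⁶/314.00 = 3184.7 K → 3200 K.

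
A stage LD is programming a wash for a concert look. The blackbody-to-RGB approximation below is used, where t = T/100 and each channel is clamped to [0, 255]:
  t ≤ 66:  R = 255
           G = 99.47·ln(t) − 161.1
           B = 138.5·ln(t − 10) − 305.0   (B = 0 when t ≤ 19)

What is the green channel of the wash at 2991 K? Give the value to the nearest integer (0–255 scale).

t = 2991/100 = 29.91; the t ≤ 66 branch applies.
G = 99.47·ln 29.91 − 161.1 = 99.47·3.3982 − 161.1 = 176.918.
Rounded: 177.

177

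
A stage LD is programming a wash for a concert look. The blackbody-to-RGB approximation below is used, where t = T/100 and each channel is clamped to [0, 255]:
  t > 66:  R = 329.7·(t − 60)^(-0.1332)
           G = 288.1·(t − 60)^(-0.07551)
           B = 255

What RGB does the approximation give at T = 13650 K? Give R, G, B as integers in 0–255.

t = 13650/100 = 136.5; the t > 66 branch applies.
R = 329.7·(136.5 − 60)^(-0.1332) = 329.7·76.5^(-0.1332) = 329.7·0.56117 = 185.019.
G = 288.1·(136.5 − 60)^(-0.07551) = 288.1·76.5^(-0.07551) = 288.1·0.72072 = 207.639.
B = 255 by definition for t > 66.
Rounded: (185, 208, 255).

R=185, G=208, B=255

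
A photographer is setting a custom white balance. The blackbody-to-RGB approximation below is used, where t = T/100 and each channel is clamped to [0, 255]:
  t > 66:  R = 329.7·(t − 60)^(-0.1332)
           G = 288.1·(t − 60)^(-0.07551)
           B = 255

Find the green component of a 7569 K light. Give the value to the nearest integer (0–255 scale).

t = 7569/100 = 75.69; the t > 66 branch applies.
G = 288.1·(75.69 − 60)^(-0.07551) = 288.1·15.69^(-0.07551) = 288.1·0.81230 = 234.025.
Rounded: 234.

234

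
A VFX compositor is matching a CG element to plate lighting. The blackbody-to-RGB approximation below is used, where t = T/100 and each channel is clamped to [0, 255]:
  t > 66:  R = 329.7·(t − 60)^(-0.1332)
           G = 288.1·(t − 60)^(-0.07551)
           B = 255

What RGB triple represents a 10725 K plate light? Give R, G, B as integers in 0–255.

t = 10725/100 = 107.25; the t > 66 branch applies.
R = 329.7·(107.25 − 60)^(-0.1332) = 329.7·47.25^(-0.1332) = 329.7·0.59837 = 197.283.
G = 288.1·(107.25 − 60)^(-0.07551) = 288.1·47.25^(-0.07551) = 288.1·0.74742 = 215.332.
B = 255 by definition for t > 66.
Rounded: (197, 215, 255).

R=197, G=215, B=255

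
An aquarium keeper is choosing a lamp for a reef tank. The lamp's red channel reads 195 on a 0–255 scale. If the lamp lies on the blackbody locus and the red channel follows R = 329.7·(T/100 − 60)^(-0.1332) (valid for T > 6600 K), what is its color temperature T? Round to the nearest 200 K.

11200 K

(t − 60)^(-0.1332) = 195/329.7 = 0.59145.
t − 60 = 0.59145^(1/-0.1332) = 0.59145^(-7.508) = 51.564, so t = 111.564.
T = 100·t = 11156 K → 11200 K to the nearest 200 K.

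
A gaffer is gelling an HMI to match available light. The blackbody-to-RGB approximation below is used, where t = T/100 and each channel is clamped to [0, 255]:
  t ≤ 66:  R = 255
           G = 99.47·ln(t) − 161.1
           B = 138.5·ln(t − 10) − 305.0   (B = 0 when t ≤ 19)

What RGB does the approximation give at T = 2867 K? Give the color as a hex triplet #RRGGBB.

#FFAD64

t = 2867/100 = 28.67; the t ≤ 66 branch applies.
R = 255 by definition for t ≤ 66.
G = 99.47·ln 28.67 − 161.1 = 99.47·3.3559 − 161.1 = 172.707.
B = 138.5·ln(28.67 − 10) − 305.0 = 138.5·ln 18.67 − 305.0 = 138.5·2.9269 − 305.0 = 100.378.
Rounded: (255, 173, 100).
In hex: #FFAD64.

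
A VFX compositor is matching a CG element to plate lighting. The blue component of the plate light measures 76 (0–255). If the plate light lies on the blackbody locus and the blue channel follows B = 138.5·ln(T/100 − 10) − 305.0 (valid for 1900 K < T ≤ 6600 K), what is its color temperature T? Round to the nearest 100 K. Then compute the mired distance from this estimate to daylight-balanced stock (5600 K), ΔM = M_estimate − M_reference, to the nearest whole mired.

ln(t − 10) = (76 + 305.0) / 138.5 = 2.7509.
t − 10 = e^2.7509 = 15.657, so t = 25.657.
T = 100·t = 2566 K → 2600 K to the nearest 100 K.
M_estimate = 10⁶/2600 = 384.62; M_reference = 10⁶/5600 = 178.57.
ΔM = 384.62 − 178.57 = 206.04 → +206 mireds.

+206 mireds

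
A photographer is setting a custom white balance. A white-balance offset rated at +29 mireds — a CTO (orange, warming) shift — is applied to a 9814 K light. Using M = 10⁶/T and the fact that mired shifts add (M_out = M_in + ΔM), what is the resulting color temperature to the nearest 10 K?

M_in = 10⁶/9814 = 101.90 mireds.
M_out = 101.90 + (+29) = 130.90 mireds.
T_out = 10⁶/130.90 = 7639.7 K → 7640 K.

7640 K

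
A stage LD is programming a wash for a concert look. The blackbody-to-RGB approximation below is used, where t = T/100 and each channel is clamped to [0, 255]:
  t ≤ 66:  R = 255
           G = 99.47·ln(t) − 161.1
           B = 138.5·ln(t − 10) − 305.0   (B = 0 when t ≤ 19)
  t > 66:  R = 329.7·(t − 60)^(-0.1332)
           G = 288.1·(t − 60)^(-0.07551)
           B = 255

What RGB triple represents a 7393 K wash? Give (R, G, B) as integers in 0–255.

(232, 236, 255)

t = 7393/100 = 73.93; the t > 66 branch applies.
R = 329.7·(73.93 − 60)^(-0.1332) = 329.7·13.93^(-0.1332) = 329.7·0.70409 = 232.137.
G = 288.1·(73.93 − 60)^(-0.07551) = 288.1·13.93^(-0.07551) = 288.1·0.81963 = 236.137.
B = 255 by definition for t > 66.
Rounded: (232, 236, 255).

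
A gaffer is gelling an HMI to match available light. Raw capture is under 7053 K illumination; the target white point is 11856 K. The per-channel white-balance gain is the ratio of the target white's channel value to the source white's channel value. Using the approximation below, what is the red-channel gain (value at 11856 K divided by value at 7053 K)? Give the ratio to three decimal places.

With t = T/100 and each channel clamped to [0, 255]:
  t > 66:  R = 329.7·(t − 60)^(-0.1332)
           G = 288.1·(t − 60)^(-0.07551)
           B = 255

At 7053 K (t = 70.53):
  R = 329.7·(70.53 − 60)^(-0.1332) = 329.7·10.53^(-0.1332) = 329.7·0.73082 = 240.953.
At 11856 K (t = 118.56):
  R = 329.7·(118.56 − 60)^(-0.1332) = 329.7·58.56^(-0.1332) = 329.7·0.58151 = 191.723.
Gain = 191.723 / 240.953 = 0.7957 → 0.796.

0.796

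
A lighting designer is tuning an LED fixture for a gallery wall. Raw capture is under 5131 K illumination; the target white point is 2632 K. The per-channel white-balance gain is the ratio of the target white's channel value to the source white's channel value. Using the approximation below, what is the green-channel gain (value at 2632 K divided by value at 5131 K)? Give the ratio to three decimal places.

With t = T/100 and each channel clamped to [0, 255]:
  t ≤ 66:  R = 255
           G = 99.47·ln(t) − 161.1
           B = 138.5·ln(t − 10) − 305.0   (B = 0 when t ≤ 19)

At 5131 K (t = 51.31):
  G = 99.47·ln 51.31 − 161.1 = 99.47·3.9379 − 161.1 = 230.601.
At 2632 K (t = 26.32):
  G = 99.47·ln 26.32 − 161.1 = 99.47·3.2703 − 161.1 = 164.200.
Gain = 164.200 / 230.601 = 0.7120 → 0.712.

0.712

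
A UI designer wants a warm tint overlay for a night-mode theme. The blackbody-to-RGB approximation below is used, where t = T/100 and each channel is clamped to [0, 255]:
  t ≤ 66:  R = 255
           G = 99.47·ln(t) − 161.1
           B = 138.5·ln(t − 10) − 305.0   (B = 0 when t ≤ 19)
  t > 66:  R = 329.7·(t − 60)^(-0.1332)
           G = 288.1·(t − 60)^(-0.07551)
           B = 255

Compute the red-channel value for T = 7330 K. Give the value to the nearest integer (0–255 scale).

t = 7330/100 = 73.3; the t > 66 branch applies.
R = 329.7·(73.3 − 60)^(-0.1332) = 329.7·13.3^(-0.1332) = 329.7·0.70844 = 233.573.
Rounded: 234.

234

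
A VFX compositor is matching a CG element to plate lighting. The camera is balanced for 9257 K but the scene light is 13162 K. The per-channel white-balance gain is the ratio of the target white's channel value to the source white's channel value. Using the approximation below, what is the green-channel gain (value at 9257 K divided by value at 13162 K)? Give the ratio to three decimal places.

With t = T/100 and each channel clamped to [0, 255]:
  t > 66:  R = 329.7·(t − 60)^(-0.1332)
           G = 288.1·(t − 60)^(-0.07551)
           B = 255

1.061

At 13162 K (t = 131.62):
  G = 288.1·(131.62 − 60)^(-0.07551) = 288.1·71.62^(-0.07551) = 288.1·0.72431 = 208.675.
At 9257 K (t = 92.57):
  G = 288.1·(92.57 − 60)^(-0.07551) = 288.1·32.57^(-0.07551) = 288.1·0.76872 = 221.468.
Gain = 221.468 / 208.675 = 1.0613 → 1.061.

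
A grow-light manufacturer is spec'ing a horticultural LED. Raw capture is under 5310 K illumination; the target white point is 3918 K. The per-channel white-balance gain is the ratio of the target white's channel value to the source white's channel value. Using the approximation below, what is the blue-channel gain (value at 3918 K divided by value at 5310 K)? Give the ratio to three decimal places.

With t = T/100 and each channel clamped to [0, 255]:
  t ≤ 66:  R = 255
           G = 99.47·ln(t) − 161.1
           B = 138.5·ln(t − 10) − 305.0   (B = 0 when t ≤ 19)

0.750

At 5310 K (t = 53.1):
  B = 138.5·ln(53.1 − 10) − 305.0 = 138.5·ln 43.1 − 305.0 = 138.5·3.7635 − 305.0 = 216.248.
At 3918 K (t = 39.18):
  B = 138.5·ln(39.18 − 10) − 305.0 = 138.5·ln 29.18 − 305.0 = 138.5·3.3735 − 305.0 = 162.227.
Gain = 162.227 / 216.248 = 0.7502 → 0.750.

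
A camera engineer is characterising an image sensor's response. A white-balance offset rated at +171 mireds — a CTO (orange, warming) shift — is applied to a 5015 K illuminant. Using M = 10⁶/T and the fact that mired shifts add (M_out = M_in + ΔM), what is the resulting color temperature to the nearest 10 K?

M_in = 10⁶/5015 = 199.40 mireds.
M_out = 199.40 + (+171) = 370.40 mireds.
T_out = 10⁶/370.40 = 2699.8 K → 2700 K.

2700 K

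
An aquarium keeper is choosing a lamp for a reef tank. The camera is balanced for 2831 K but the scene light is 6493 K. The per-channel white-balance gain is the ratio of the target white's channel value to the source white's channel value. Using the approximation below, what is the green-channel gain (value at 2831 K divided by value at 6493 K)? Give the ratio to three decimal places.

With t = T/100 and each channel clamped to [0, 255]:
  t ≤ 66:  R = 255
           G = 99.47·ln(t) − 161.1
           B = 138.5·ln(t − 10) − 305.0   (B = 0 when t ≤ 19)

0.675

At 6493 K (t = 64.93):
  G = 99.47·ln 64.93 − 161.1 = 99.47·4.1733 − 161.1 = 254.019.
At 2831 K (t = 28.31):
  G = 99.47·ln 28.31 − 161.1 = 99.47·3.3432 − 161.1 = 171.450.
Gain = 171.450 / 254.019 = 0.6749 → 0.675.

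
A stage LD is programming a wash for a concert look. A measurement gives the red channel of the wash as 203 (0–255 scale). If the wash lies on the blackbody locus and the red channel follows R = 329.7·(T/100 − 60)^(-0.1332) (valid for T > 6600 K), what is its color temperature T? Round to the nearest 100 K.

(t − 60)^(-0.1332) = 203/329.7 = 0.61571.
t − 60 = 0.61571^(1/-0.1332) = 0.61571^(-7.508) = 38.129, so t = 98.129.
T = 100·t = 9813 K → 9800 K to the nearest 100 K.

9800 K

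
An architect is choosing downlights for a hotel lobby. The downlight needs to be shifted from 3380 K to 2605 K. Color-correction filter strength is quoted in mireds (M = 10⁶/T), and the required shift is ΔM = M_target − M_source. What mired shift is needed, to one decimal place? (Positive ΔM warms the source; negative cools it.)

+88.0 mireds

M_source = 10⁶/3380 = 295.858; M_target = 10⁶/2605 = 383.877.
ΔM = 383.877 − 295.858 = 88.019 → +88.0 mireds, a warming shift.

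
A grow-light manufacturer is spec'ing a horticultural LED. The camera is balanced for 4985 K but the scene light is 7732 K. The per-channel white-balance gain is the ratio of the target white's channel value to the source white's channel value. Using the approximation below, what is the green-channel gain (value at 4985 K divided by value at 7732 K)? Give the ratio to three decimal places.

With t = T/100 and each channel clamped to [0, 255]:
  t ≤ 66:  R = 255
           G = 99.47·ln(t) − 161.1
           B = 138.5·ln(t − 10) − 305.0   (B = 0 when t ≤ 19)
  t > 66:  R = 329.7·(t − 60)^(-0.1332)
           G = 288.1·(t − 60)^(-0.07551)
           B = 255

0.980

At 7732 K (t = 77.32):
  G = 288.1·(77.32 − 60)^(-0.07551) = 288.1·17.32^(-0.07551) = 288.1·0.80626 = 232.285.
At 4985 K (t = 49.85):
  G = 99.47·ln 49.85 − 161.1 = 99.47·3.9090 − 161.1 = 227.730.
Gain = 227.730 / 232.285 = 0.9804 → 0.980.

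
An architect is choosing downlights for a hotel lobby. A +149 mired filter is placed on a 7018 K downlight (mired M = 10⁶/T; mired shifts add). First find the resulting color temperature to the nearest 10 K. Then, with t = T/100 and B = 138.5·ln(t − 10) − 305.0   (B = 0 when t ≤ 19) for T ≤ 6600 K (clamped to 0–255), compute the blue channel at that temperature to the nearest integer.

137

M_in = 10⁶/7018 = 142.49; M_out = 142.49 + (+149) = 291.49.
T_out = 10⁶/291.49 = 3430.6 K → 3430 K; t = 34.3.
B = 138.5·ln(34.3 − 10) − 305.0 = 138.5·ln 24.3 − 305.0 = 138.5·3.1905 − 305.0 = 136.881.
Rounded: 137.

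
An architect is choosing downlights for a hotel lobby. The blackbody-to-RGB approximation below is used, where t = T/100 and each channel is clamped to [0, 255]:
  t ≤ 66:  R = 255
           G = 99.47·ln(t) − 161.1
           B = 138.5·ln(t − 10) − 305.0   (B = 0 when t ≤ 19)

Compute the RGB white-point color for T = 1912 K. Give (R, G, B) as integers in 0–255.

(255, 132, 1)

t = 1912/100 = 19.12; the t ≤ 66 branch applies.
R = 255 by definition for t ≤ 66.
G = 99.47·ln 19.12 − 161.1 = 99.47·2.9507 − 161.1 = 132.410.
B = 138.5·ln(19.12 − 10) − 305.0 = 138.5·ln 9.12 − 305.0 = 138.5·2.2105 − 305.0 = 1.150.
Rounded: (255, 132, 1).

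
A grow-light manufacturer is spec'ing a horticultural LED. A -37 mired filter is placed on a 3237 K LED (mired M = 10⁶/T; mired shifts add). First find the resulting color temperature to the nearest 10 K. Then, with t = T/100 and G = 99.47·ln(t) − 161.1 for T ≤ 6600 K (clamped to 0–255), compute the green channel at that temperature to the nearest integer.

M_in = 10⁶/3237 = 308.93; M_out = 308.93 + (-37) = 271.93.
T_out = 10⁶/271.93 = 3677.4 K → 3680 K; t = 36.8.
G = 99.47·ln 36.8 − 161.1 = 99.47·3.6055 − 161.1 = 197.539.
Rounded: 198.

198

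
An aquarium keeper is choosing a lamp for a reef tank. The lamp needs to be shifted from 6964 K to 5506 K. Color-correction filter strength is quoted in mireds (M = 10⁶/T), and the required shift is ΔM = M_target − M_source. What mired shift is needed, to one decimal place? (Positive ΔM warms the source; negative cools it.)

+38.0 mireds

M_source = 10⁶/6964 = 143.596; M_target = 10⁶/5506 = 181.620.
ΔM = 181.620 − 143.596 = 38.024 → +38.0 mireds, a warming shift.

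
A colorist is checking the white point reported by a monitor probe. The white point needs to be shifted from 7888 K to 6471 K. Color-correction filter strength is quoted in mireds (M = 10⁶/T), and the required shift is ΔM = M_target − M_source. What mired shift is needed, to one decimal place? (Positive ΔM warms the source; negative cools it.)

+27.8 mireds

M_source = 10⁶/7888 = 126.775; M_target = 10⁶/6471 = 154.536.
ΔM = 154.536 − 126.775 = 27.761 → +27.8 mireds, a warming shift.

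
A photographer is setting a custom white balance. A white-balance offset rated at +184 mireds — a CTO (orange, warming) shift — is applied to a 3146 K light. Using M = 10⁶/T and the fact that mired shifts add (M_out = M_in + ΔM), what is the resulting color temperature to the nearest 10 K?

M_in = 10⁶/3146 = 317.86 mireds.
M_out = 317.86 + (+184) = 501.86 mireds.
T_out = 10⁶/501.86 = 1992.6 K → 1990 K.

1990 K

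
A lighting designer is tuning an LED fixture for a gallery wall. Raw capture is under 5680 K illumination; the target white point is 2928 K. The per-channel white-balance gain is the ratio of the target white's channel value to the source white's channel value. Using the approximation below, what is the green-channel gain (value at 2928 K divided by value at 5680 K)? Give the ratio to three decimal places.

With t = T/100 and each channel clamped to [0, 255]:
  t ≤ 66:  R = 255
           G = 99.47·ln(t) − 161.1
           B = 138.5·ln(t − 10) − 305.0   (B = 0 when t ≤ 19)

At 5680 K (t = 56.8):
  G = 99.47·ln 56.8 − 161.1 = 99.47·4.0395 − 161.1 = 240.713.
At 2928 K (t = 29.28):
  G = 99.47·ln 29.28 − 161.1 = 99.47·3.3769 − 161.1 = 174.801.
Gain = 174.801 / 240.713 = 0.7262 → 0.726.

0.726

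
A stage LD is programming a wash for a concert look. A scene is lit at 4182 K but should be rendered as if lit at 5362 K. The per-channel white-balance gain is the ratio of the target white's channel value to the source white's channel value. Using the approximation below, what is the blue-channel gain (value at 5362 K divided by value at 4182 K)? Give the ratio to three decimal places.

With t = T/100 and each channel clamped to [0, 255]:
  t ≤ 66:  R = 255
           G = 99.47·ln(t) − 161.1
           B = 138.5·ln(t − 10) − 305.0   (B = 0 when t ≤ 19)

At 4182 K (t = 41.82):
  B = 138.5·ln(41.82 − 10) − 305.0 = 138.5·ln 31.82 − 305.0 = 138.5·3.4601 − 305.0 = 174.223.
At 5362 K (t = 53.62):
  B = 138.5·ln(53.62 − 10) − 305.0 = 138.5·ln 43.62 − 305.0 = 138.5·3.7755 − 305.0 = 217.909.
Gain = 217.909 / 174.223 = 1.2507 → 1.251.

1.251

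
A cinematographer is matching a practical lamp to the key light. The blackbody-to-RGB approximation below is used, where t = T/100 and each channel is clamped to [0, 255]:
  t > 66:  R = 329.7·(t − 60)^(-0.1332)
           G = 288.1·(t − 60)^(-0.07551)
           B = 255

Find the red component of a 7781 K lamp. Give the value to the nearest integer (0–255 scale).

225

t = 7781/100 = 77.81; the t > 66 branch applies.
R = 329.7·(77.81 − 60)^(-0.1332) = 329.7·17.81^(-0.1332) = 329.7·0.68141 = 224.662.
Rounded: 225.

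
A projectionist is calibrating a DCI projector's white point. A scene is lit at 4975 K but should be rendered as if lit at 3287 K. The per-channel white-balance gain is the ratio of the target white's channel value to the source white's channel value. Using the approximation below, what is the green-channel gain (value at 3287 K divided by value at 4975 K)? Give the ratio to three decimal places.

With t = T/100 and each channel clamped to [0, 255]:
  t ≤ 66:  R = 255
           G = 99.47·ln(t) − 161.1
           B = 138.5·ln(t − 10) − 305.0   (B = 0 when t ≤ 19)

At 4975 K (t = 49.75):
  G = 99.47·ln 49.75 − 161.1 = 99.47·3.9070 − 161.1 = 227.530.
At 3287 K (t = 32.87):
  G = 99.47·ln 32.87 − 161.1 = 99.47·3.4926 − 161.1 = 186.305.
Gain = 186.305 / 227.530 = 0.8188 → 0.819.

0.819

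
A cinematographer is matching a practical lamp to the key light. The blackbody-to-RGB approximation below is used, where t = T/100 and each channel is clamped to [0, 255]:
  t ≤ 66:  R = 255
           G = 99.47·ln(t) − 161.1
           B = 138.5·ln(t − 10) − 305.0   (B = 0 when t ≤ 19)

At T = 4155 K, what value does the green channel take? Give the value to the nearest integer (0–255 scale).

t = 4155/100 = 41.55; the t ≤ 66 branch applies.
G = 99.47·ln 41.55 − 161.1 = 99.47·3.7269 − 161.1 = 209.614.
Rounded: 210.

210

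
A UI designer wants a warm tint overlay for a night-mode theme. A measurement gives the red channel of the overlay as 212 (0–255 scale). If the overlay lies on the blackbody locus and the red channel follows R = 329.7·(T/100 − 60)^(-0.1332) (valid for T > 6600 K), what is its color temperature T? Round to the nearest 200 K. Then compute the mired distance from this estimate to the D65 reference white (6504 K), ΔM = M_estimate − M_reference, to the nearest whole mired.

-40 mireds

(t − 60)^(-0.1332) = 212/329.7 = 0.64301.
t − 60 = 0.64301^(1/-0.1332) = 0.64301^(-7.508) = 27.530, so t = 87.530.
T = 100·t = 8753 K → 8800 K to the nearest 200 K.
M_estimate = 10⁶/8800 = 113.64; M_reference = 10⁶/6504 = 153.75.
ΔM = 113.64 − 153.75 = -40.12 → -40 mireds.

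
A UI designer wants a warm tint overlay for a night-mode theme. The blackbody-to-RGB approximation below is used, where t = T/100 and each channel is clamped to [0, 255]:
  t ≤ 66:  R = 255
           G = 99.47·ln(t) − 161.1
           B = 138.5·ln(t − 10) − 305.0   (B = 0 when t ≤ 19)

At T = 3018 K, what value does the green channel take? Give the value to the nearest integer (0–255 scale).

178

t = 3018/100 = 30.18; the t ≤ 66 branch applies.
G = 99.47·ln 30.18 − 161.1 = 99.47·3.4072 − 161.1 = 177.812.
Rounded: 178.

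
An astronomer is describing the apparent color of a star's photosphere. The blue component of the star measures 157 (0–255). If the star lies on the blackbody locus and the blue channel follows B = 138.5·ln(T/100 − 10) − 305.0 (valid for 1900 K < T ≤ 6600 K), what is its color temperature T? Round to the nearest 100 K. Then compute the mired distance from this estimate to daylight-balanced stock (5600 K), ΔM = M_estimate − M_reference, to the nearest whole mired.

+85 mireds

ln(t − 10) = (157 + 305.0) / 138.5 = 3.3357.
t − 10 = e^3.3357 = 28.099, so t = 38.099.
T = 100·t = 3810 K → 3800 K to the nearest 100 K.
M_estimate = 10⁶/3800 = 263.16; M_reference = 10⁶/5600 = 178.57.
ΔM = 263.16 − 178.57 = 84.59 → +85 mireds.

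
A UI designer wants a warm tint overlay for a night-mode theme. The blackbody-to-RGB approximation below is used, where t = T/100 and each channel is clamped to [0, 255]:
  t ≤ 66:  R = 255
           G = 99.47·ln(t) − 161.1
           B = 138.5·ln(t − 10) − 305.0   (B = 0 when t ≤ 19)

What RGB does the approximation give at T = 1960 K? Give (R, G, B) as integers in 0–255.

(255, 135, 8)

t = 1960/100 = 19.6; the t ≤ 66 branch applies.
R = 255 by definition for t ≤ 66.
G = 99.47·ln 19.6 − 161.1 = 99.47·2.9755 − 161.1 = 134.876.
B = 138.5·ln(19.6 − 10) − 305.0 = 138.5·ln 9.6 − 305.0 = 138.5·2.2618 − 305.0 = 8.254.
Rounded: (255, 135, 8).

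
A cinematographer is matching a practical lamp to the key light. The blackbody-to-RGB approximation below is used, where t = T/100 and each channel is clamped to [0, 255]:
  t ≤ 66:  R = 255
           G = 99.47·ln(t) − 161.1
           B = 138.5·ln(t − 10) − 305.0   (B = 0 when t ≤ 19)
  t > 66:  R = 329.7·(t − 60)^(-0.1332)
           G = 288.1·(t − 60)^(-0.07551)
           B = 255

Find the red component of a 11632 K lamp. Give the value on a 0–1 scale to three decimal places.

t = 11632/100 = 116.32; the t > 66 branch applies.
R = 329.7·(116.32 − 60)^(-0.1332) = 329.7·56.32^(-0.1332) = 329.7·0.58454 = 192.722.
On a 0–1 scale: 192.722/255 = 0.7558 → 0.756.

0.756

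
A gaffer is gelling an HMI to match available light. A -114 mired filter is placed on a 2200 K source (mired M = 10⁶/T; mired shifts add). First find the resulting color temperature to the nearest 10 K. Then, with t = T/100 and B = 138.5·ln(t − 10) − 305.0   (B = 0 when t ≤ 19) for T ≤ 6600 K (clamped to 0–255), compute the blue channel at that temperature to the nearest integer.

M_in = 10⁶/2200 = 454.55; M_out = 454.55 + (-114) = 340.55.
T_out = 10⁶/340.55 = 2936.5 K → 2940 K; t = 29.4.
B = 138.5·ln(29.4 − 10) − 305.0 = 138.5·ln 19.4 − 305.0 = 138.5·2.9653 − 305.0 = 105.690.
Rounded: 106.

106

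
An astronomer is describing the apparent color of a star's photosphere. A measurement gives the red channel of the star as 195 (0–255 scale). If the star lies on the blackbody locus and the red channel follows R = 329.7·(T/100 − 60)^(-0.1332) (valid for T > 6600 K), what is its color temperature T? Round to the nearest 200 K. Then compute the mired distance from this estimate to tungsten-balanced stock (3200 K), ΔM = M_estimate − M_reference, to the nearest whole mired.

-223 mireds

(t − 60)^(-0.1332) = 195/329.7 = 0.59145.
t − 60 = 0.59145^(1/-0.1332) = 0.59145^(-7.508) = 51.564, so t = 111.564.
T = 100·t = 11156 K → 11200 K to the nearest 200 K.
M_estimate = 10⁶/11200 = 89.29; M_reference = 10⁶/3200 = 312.50.
ΔM = 89.29 − 312.50 = -223.21 → -223 mireds.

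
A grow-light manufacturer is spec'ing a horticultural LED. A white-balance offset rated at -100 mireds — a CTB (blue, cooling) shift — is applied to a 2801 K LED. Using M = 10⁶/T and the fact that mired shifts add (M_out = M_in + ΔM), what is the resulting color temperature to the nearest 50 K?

M_in = 10⁶/2801 = 357.02 mireds.
M_out = 357.02 + (-100) = 257.02 mireds.
T_out = 10⁶/257.02 = 3890.8 K → 3900 K.

3900 K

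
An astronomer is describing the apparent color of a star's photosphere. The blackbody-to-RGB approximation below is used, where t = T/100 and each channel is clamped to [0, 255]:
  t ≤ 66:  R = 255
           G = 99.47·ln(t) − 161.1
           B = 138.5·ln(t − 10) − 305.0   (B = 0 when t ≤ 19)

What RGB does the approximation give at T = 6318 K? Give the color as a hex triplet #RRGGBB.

#FFFBF5

t = 6318/100 = 63.18; the t ≤ 66 branch applies.
R = 255 by definition for t ≤ 66.
G = 99.47·ln 63.18 − 161.1 = 99.47·4.1460 − 161.1 = 251.301.
B = 138.5·ln(63.18 − 10) − 305.0 = 138.5·ln 53.18 − 305.0 = 138.5·3.9737 − 305.0 = 245.355.
Rounded: (255, 251, 245).
In hex: #FFFBF5.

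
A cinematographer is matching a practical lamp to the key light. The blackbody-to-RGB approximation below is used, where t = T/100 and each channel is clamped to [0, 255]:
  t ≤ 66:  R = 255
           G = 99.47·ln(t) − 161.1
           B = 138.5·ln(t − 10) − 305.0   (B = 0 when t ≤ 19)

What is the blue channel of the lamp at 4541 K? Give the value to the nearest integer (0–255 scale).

189

t = 4541/100 = 45.41; the t ≤ 66 branch applies.
B = 138.5·ln(45.41 − 10) − 305.0 = 138.5·ln 35.41 − 305.0 = 138.5·3.5670 − 305.0 = 189.029.
Rounded: 189.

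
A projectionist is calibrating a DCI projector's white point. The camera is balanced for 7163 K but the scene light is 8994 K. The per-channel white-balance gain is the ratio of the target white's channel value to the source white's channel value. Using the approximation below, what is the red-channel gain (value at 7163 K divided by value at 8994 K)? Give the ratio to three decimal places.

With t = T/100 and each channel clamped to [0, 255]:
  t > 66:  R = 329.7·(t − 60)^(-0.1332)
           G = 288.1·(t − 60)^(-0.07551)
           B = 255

At 8994 K (t = 89.94):
  R = 329.7·(89.94 − 60)^(-0.1332) = 329.7·29.94^(-0.1332) = 329.7·0.63586 = 209.644.
At 7163 K (t = 71.63):
  R = 329.7·(71.63 − 60)^(-0.1332) = 329.7·11.63^(-0.1332) = 329.7·0.72122 = 237.785.
Gain = 237.785 / 209.644 = 1.1342 → 1.134.

1.134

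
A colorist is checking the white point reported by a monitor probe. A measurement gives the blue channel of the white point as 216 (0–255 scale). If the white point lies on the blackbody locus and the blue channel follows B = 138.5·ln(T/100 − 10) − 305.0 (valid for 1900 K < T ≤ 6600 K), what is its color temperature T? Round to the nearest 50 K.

ln(t − 10) = (216 + 305.0) / 138.5 = 3.7617.
t − 10 = e^3.7617 = 43.023, so t = 53.023.
T = 100·t = 5302 K → 5300 K to the nearest 50 K.

5300 K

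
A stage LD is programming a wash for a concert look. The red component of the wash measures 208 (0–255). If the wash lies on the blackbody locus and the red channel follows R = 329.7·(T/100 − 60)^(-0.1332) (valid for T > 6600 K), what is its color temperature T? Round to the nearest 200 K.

(t − 60)^(-0.1332) = 208/329.7 = 0.63088.
t − 60 = 0.63088^(1/-0.1332) = 0.63088^(-7.508) = 31.763, so t = 91.763.
T = 100·t = 9176 K → 9200 K to the nearest 200 K.

9200 K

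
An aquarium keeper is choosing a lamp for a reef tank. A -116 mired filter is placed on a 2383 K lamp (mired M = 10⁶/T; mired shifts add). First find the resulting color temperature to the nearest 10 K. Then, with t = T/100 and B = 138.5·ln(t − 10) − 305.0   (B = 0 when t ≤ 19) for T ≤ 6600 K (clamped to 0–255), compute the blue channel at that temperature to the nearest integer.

129

M_in = 10⁶/2383 = 419.64; M_out = 419.64 + (-116) = 303.64.
T_out = 10⁶/303.64 = 3293.4 K → 3290 K; t = 32.9.
B = 138.5·ln(32.9 − 10) − 305.0 = 138.5·ln 22.9 − 305.0 = 138.5·3.1311 − 305.0 = 128.662.
Rounded: 129.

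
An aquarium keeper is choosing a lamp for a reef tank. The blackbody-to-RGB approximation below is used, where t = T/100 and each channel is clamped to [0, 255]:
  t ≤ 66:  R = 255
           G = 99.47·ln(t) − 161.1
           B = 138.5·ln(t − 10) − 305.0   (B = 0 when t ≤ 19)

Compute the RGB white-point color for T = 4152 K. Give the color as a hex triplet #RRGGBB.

#FFD2AD

t = 4152/100 = 41.52; the t ≤ 66 branch applies.
R = 255 by definition for t ≤ 66.
G = 99.47·ln 41.52 − 161.1 = 99.47·3.7262 − 161.1 = 209.543.
B = 138.5·ln(41.52 − 10) − 305.0 = 138.5·ln 31.52 − 305.0 = 138.5·3.4506 − 305.0 = 172.911.
Rounded: (255, 210, 173).
In hex: #FFD2AD.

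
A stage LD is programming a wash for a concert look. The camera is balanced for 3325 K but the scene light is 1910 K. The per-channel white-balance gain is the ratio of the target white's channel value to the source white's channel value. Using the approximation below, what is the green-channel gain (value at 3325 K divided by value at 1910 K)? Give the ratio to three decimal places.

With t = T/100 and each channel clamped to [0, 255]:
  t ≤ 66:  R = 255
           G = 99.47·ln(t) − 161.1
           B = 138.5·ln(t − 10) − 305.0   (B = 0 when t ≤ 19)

1.417

At 1910 K (t = 19.1):
  G = 99.47·ln 19.1 − 161.1 = 99.47·2.9497 − 161.1 = 132.305.
At 3325 K (t = 33.25):
  G = 99.47·ln 33.25 − 161.1 = 99.47·3.5041 − 161.1 = 187.448.
Gain = 187.448 / 132.305 = 1.4168 → 1.417.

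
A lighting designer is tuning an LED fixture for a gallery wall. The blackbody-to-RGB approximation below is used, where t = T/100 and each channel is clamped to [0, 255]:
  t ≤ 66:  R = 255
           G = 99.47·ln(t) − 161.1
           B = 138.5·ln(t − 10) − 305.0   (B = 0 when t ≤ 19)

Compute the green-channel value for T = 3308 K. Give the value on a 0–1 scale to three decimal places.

0.733

t = 3308/100 = 33.08; the t ≤ 66 branch applies.
G = 99.47·ln 33.08 − 161.1 = 99.47·3.4989 − 161.1 = 186.938.
On a 0–1 scale: 186.938/255 = 0.7331 → 0.733.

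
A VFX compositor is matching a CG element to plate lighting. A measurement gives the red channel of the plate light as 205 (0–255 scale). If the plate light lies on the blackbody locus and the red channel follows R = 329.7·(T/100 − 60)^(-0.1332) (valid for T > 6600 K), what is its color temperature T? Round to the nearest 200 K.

9600 K

(t − 60)^(-0.1332) = 205/329.7 = 0.62178.
t − 60 = 0.62178^(1/-0.1332) = 0.62178^(-7.508) = 35.423, so t = 95.423.
T = 100·t = 9542 K → 9600 K to the nearest 200 K.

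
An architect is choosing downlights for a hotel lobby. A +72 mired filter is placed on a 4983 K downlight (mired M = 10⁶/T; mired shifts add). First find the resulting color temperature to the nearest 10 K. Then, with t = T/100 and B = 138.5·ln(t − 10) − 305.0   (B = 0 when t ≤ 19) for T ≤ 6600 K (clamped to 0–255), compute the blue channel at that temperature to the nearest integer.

M_in = 10⁶/4983 = 200.68; M_out = 200.68 + (+72) = 272.68.
T_out = 10⁶/272.68 = 3667.3 K → 3670 K; t = 36.7.
B = 138.5·ln(36.7 − 10) − 305.0 = 138.5·ln 26.7 − 305.0 = 138.5·3.2847 − 305.0 = 149.926.
Rounded: 150.

150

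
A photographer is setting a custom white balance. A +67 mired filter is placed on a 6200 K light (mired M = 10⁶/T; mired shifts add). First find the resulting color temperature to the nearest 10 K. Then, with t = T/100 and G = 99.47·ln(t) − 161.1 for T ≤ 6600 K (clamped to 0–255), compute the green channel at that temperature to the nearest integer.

M_in = 10⁶/6200 = 161.29; M_out = 161.29 + (+67) = 228.29.
T_out = 10⁶/228.29 = 4380.4 K → 4380 K; t = 43.8.
G = 99.47·ln 43.8 − 161.1 = 99.47·3.7796 − 161.1 = 214.860.
Rounded: 215.

215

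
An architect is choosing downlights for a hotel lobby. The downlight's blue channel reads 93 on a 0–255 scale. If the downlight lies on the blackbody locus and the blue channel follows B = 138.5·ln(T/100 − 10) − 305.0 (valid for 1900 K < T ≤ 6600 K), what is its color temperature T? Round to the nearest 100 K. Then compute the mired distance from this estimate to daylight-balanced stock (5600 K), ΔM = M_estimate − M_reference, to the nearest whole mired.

+179 mireds

ln(t − 10) = (93 + 305.0) / 138.5 = 2.8736.
t − 10 = e^2.8736 = 17.701, so t = 27.701.
T = 100·t = 2770 K → 2800 K to the nearest 100 K.
M_estimate = 10⁶/2800 = 357.14; M_reference = 10⁶/5600 = 178.57.
ΔM = 357.14 − 178.57 = 178.57 → +179 mireds.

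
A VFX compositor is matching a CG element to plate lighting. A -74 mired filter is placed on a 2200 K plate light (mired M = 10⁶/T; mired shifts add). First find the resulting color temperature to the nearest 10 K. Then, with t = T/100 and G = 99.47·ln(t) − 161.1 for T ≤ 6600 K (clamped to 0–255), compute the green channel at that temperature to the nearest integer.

M_in = 10⁶/2200 = 454.55; M_out = 454.55 + (-74) = 380.55.
T_out = 10⁶/380.55 = 2627.8 K → 2630 K; t = 26.3.
G = 99.47·ln 26.3 − 161.1 = 99.47·3.2696 − 161.1 = 164.124.
Rounded: 164.

164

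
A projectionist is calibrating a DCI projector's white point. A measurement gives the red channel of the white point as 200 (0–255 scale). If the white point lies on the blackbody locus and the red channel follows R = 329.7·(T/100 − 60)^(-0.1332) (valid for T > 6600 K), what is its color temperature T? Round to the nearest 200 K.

(t − 60)^(-0.1332) = 200/329.7 = 0.60661.
t − 60 = 0.60661^(1/-0.1332) = 0.60661^(-7.508) = 42.638, so t = 102.638.
T = 100·t = 10264 K → 10200 K to the nearest 200 K.

10200 K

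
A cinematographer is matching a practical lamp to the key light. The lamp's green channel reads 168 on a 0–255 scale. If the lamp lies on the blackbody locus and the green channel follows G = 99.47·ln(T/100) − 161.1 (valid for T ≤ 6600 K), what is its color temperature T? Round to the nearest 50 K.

ln t = (168 + 161.1) / 99.47 = 3.3085.
t = e^3.3085 = 27.345.
T = 100·t = 2735 K → 2750 K to the nearest 50 K.

2750 K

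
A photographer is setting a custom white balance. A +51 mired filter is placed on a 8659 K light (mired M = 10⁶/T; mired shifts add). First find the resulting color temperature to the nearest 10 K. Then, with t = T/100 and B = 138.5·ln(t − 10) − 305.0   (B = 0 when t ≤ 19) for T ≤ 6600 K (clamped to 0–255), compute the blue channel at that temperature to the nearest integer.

M_in = 10⁶/8659 = 115.49; M_out = 115.49 + (+51) = 166.49.
T_out = 10⁶/166.49 = 6006.5 K → 6010 K; t = 60.1.
B = 138.5·ln(60.1 − 10) − 305.0 = 138.5·ln 50.1 − 305.0 = 138.5·3.9140 − 305.0 = 237.092.
Rounded: 237.

237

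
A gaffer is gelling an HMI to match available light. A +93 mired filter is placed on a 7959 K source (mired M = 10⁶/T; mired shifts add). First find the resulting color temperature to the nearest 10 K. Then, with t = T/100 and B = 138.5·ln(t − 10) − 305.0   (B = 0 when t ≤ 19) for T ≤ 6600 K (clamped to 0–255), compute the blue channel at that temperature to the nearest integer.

190

M_in = 10⁶/7959 = 125.64; M_out = 125.64 + (+93) = 218.64.
T_out = 10⁶/218.64 = 4573.6 K → 4570 K; t = 45.7.
B = 138.5·ln(45.7 − 10) − 305.0 = 138.5·ln 35.7 − 305.0 = 138.5·3.5752 − 305.0 = 190.158.
Rounded: 190.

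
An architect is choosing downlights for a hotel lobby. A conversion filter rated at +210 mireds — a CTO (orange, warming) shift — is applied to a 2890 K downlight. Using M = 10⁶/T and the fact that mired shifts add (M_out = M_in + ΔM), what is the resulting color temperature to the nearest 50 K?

1800 K

M_in = 10⁶/2890 = 346.02 mireds.
M_out = 346.02 + (+210) = 556.02 mireds.
T_out = 10⁶/556.02 = 1798.5 K → 1800 K.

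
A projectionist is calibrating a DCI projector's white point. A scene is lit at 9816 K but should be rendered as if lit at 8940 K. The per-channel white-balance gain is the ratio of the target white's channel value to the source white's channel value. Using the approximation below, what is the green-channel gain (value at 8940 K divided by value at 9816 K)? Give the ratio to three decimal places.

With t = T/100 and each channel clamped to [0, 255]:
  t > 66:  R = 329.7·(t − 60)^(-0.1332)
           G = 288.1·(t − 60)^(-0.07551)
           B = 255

At 9816 K (t = 98.16):
  G = 288.1·(98.16 − 60)^(-0.07551) = 288.1·38.16^(-0.07551) = 288.1·0.75958 = 218.835.
At 8940 K (t = 89.4):
  G = 288.1·(89.4 − 60)^(-0.07551) = 288.1·29.4^(-0.07551) = 288.1·0.77468 = 223.187.
Gain = 223.187 / 218.835 = 1.0199 → 1.020.

1.020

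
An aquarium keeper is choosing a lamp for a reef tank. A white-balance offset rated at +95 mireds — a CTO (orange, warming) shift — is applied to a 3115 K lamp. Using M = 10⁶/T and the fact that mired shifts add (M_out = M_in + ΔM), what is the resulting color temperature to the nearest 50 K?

2400 K

M_in = 10⁶/3115 = 321.03 mireds.
M_out = 321.03 + (+95) = 416.03 mireds.
T_out = 10⁶/416.03 = 2403.7 K → 2400 K.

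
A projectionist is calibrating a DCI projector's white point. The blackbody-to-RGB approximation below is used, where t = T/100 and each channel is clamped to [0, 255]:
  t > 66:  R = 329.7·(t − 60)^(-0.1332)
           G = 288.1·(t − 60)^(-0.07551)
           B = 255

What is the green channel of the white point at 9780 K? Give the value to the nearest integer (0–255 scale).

219

t = 9780/100 = 97.8; the t > 66 branch applies.
G = 288.1·(97.8 − 60)^(-0.07551) = 288.1·37.8^(-0.07551) = 288.1·0.76012 = 218.991.
Rounded: 219.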